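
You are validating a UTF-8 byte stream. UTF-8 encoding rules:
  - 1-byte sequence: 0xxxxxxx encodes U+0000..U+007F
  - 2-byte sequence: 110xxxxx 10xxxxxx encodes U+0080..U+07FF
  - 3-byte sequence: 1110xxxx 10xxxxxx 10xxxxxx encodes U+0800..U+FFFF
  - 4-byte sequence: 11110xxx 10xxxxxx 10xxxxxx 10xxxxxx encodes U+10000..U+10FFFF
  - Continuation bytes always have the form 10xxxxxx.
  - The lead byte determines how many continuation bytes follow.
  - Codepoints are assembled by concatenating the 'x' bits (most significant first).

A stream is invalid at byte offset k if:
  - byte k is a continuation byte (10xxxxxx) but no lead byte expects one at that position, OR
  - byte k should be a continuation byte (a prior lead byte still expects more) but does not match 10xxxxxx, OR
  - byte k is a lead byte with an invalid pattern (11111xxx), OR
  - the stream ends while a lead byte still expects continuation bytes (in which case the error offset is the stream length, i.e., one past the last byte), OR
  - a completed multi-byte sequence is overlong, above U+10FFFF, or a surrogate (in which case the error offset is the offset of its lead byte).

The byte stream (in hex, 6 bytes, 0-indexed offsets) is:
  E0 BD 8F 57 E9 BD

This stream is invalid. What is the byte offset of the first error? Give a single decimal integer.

Answer: 6

Derivation:
Byte[0]=E0: 3-byte lead, need 2 cont bytes. acc=0x0
Byte[1]=BD: continuation. acc=(acc<<6)|0x3D=0x3D
Byte[2]=8F: continuation. acc=(acc<<6)|0x0F=0xF4F
Completed: cp=U+0F4F (starts at byte 0)
Byte[3]=57: 1-byte ASCII. cp=U+0057
Byte[4]=E9: 3-byte lead, need 2 cont bytes. acc=0x9
Byte[5]=BD: continuation. acc=(acc<<6)|0x3D=0x27D
Byte[6]: stream ended, expected continuation. INVALID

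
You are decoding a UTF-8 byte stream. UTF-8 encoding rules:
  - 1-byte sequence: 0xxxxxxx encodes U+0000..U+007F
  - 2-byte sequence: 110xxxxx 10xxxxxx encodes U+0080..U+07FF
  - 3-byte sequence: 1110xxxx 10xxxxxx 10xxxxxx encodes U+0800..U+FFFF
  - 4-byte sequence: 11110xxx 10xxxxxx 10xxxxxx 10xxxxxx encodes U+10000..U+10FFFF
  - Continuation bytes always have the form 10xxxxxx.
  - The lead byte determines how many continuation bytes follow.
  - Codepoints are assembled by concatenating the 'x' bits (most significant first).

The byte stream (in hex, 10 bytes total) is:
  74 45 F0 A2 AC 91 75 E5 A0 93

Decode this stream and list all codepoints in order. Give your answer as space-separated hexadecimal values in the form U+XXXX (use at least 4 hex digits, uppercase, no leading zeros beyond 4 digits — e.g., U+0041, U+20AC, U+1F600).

Byte[0]=74: 1-byte ASCII. cp=U+0074
Byte[1]=45: 1-byte ASCII. cp=U+0045
Byte[2]=F0: 4-byte lead, need 3 cont bytes. acc=0x0
Byte[3]=A2: continuation. acc=(acc<<6)|0x22=0x22
Byte[4]=AC: continuation. acc=(acc<<6)|0x2C=0x8AC
Byte[5]=91: continuation. acc=(acc<<6)|0x11=0x22B11
Completed: cp=U+22B11 (starts at byte 2)
Byte[6]=75: 1-byte ASCII. cp=U+0075
Byte[7]=E5: 3-byte lead, need 2 cont bytes. acc=0x5
Byte[8]=A0: continuation. acc=(acc<<6)|0x20=0x160
Byte[9]=93: continuation. acc=(acc<<6)|0x13=0x5813
Completed: cp=U+5813 (starts at byte 7)

Answer: U+0074 U+0045 U+22B11 U+0075 U+5813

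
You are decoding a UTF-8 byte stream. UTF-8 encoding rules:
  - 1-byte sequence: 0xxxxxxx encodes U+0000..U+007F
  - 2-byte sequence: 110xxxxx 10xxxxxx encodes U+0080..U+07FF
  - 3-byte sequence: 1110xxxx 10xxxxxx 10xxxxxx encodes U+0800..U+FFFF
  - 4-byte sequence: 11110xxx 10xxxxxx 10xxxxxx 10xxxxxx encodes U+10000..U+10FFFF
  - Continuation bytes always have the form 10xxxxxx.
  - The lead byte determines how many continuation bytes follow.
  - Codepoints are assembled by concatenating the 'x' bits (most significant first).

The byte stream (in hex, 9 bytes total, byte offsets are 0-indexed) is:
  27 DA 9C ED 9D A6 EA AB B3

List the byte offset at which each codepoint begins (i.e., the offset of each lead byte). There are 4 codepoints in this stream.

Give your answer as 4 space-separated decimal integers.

Answer: 0 1 3 6

Derivation:
Byte[0]=27: 1-byte ASCII. cp=U+0027
Byte[1]=DA: 2-byte lead, need 1 cont bytes. acc=0x1A
Byte[2]=9C: continuation. acc=(acc<<6)|0x1C=0x69C
Completed: cp=U+069C (starts at byte 1)
Byte[3]=ED: 3-byte lead, need 2 cont bytes. acc=0xD
Byte[4]=9D: continuation. acc=(acc<<6)|0x1D=0x35D
Byte[5]=A6: continuation. acc=(acc<<6)|0x26=0xD766
Completed: cp=U+D766 (starts at byte 3)
Byte[6]=EA: 3-byte lead, need 2 cont bytes. acc=0xA
Byte[7]=AB: continuation. acc=(acc<<6)|0x2B=0x2AB
Byte[8]=B3: continuation. acc=(acc<<6)|0x33=0xAAF3
Completed: cp=U+AAF3 (starts at byte 6)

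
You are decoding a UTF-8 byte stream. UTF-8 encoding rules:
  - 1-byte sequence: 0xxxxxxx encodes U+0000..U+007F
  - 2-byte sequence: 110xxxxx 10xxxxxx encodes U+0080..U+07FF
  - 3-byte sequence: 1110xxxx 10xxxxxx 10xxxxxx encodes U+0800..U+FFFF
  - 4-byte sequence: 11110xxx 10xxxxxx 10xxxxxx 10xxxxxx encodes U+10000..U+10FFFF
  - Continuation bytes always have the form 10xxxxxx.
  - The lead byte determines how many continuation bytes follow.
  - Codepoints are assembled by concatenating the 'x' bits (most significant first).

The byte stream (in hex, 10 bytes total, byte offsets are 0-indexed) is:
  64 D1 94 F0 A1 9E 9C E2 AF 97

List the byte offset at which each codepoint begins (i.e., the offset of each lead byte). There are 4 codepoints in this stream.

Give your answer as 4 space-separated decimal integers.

Answer: 0 1 3 7

Derivation:
Byte[0]=64: 1-byte ASCII. cp=U+0064
Byte[1]=D1: 2-byte lead, need 1 cont bytes. acc=0x11
Byte[2]=94: continuation. acc=(acc<<6)|0x14=0x454
Completed: cp=U+0454 (starts at byte 1)
Byte[3]=F0: 4-byte lead, need 3 cont bytes. acc=0x0
Byte[4]=A1: continuation. acc=(acc<<6)|0x21=0x21
Byte[5]=9E: continuation. acc=(acc<<6)|0x1E=0x85E
Byte[6]=9C: continuation. acc=(acc<<6)|0x1C=0x2179C
Completed: cp=U+2179C (starts at byte 3)
Byte[7]=E2: 3-byte lead, need 2 cont bytes. acc=0x2
Byte[8]=AF: continuation. acc=(acc<<6)|0x2F=0xAF
Byte[9]=97: continuation. acc=(acc<<6)|0x17=0x2BD7
Completed: cp=U+2BD7 (starts at byte 7)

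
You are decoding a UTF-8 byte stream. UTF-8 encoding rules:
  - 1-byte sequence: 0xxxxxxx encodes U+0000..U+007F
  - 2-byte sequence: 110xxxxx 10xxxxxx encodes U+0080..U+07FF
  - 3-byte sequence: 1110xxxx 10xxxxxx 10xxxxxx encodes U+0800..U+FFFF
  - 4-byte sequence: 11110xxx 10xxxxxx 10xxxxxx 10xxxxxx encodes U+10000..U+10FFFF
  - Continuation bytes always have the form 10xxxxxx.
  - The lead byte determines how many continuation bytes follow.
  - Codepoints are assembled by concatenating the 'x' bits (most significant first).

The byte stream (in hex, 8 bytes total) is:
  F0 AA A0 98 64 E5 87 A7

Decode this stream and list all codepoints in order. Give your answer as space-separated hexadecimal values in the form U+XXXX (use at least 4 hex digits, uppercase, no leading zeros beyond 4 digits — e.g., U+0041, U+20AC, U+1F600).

Answer: U+2A818 U+0064 U+51E7

Derivation:
Byte[0]=F0: 4-byte lead, need 3 cont bytes. acc=0x0
Byte[1]=AA: continuation. acc=(acc<<6)|0x2A=0x2A
Byte[2]=A0: continuation. acc=(acc<<6)|0x20=0xAA0
Byte[3]=98: continuation. acc=(acc<<6)|0x18=0x2A818
Completed: cp=U+2A818 (starts at byte 0)
Byte[4]=64: 1-byte ASCII. cp=U+0064
Byte[5]=E5: 3-byte lead, need 2 cont bytes. acc=0x5
Byte[6]=87: continuation. acc=(acc<<6)|0x07=0x147
Byte[7]=A7: continuation. acc=(acc<<6)|0x27=0x51E7
Completed: cp=U+51E7 (starts at byte 5)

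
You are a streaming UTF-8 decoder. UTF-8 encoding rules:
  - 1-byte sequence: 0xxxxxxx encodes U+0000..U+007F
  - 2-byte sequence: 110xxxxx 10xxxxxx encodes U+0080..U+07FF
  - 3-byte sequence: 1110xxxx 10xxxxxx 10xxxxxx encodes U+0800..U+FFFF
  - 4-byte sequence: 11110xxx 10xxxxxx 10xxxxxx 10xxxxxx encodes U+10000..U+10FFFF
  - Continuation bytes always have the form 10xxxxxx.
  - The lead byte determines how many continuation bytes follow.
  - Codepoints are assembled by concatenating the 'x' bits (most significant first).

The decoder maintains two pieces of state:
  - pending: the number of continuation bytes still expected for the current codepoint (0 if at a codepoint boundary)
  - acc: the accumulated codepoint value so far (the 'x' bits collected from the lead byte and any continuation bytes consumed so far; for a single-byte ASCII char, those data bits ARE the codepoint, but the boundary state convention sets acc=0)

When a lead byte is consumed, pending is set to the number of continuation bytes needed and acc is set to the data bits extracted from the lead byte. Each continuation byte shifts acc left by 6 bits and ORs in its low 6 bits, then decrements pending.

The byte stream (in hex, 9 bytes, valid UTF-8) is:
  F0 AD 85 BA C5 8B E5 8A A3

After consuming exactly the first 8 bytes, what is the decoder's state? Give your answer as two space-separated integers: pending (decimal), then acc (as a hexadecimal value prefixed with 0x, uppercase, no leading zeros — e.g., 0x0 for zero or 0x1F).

Answer: 1 0x14A

Derivation:
Byte[0]=F0: 4-byte lead. pending=3, acc=0x0
Byte[1]=AD: continuation. acc=(acc<<6)|0x2D=0x2D, pending=2
Byte[2]=85: continuation. acc=(acc<<6)|0x05=0xB45, pending=1
Byte[3]=BA: continuation. acc=(acc<<6)|0x3A=0x2D17A, pending=0
Byte[4]=C5: 2-byte lead. pending=1, acc=0x5
Byte[5]=8B: continuation. acc=(acc<<6)|0x0B=0x14B, pending=0
Byte[6]=E5: 3-byte lead. pending=2, acc=0x5
Byte[7]=8A: continuation. acc=(acc<<6)|0x0A=0x14A, pending=1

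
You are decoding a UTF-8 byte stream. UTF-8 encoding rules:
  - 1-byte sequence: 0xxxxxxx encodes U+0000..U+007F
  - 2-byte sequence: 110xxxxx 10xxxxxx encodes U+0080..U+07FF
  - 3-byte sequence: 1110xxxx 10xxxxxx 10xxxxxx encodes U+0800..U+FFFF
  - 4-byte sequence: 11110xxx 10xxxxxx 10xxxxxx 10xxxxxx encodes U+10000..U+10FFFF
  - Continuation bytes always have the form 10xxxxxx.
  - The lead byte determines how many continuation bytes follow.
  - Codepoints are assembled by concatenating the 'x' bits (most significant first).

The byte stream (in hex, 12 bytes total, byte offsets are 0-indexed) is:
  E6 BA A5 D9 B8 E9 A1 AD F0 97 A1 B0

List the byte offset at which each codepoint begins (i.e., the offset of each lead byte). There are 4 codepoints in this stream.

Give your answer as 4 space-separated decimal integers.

Answer: 0 3 5 8

Derivation:
Byte[0]=E6: 3-byte lead, need 2 cont bytes. acc=0x6
Byte[1]=BA: continuation. acc=(acc<<6)|0x3A=0x1BA
Byte[2]=A5: continuation. acc=(acc<<6)|0x25=0x6EA5
Completed: cp=U+6EA5 (starts at byte 0)
Byte[3]=D9: 2-byte lead, need 1 cont bytes. acc=0x19
Byte[4]=B8: continuation. acc=(acc<<6)|0x38=0x678
Completed: cp=U+0678 (starts at byte 3)
Byte[5]=E9: 3-byte lead, need 2 cont bytes. acc=0x9
Byte[6]=A1: continuation. acc=(acc<<6)|0x21=0x261
Byte[7]=AD: continuation. acc=(acc<<6)|0x2D=0x986D
Completed: cp=U+986D (starts at byte 5)
Byte[8]=F0: 4-byte lead, need 3 cont bytes. acc=0x0
Byte[9]=97: continuation. acc=(acc<<6)|0x17=0x17
Byte[10]=A1: continuation. acc=(acc<<6)|0x21=0x5E1
Byte[11]=B0: continuation. acc=(acc<<6)|0x30=0x17870
Completed: cp=U+17870 (starts at byte 8)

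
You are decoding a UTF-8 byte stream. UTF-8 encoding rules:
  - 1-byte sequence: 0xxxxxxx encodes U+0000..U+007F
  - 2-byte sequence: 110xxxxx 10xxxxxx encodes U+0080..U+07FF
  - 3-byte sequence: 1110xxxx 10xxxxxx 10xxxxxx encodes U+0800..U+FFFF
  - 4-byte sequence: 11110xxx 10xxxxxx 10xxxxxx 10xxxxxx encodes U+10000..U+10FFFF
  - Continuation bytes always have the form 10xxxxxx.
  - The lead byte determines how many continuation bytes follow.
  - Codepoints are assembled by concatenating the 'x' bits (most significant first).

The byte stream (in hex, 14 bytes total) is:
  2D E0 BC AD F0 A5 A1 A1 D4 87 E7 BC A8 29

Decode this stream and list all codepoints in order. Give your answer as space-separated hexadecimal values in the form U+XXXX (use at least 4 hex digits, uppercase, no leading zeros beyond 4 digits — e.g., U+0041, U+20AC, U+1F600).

Answer: U+002D U+0F2D U+25861 U+0507 U+7F28 U+0029

Derivation:
Byte[0]=2D: 1-byte ASCII. cp=U+002D
Byte[1]=E0: 3-byte lead, need 2 cont bytes. acc=0x0
Byte[2]=BC: continuation. acc=(acc<<6)|0x3C=0x3C
Byte[3]=AD: continuation. acc=(acc<<6)|0x2D=0xF2D
Completed: cp=U+0F2D (starts at byte 1)
Byte[4]=F0: 4-byte lead, need 3 cont bytes. acc=0x0
Byte[5]=A5: continuation. acc=(acc<<6)|0x25=0x25
Byte[6]=A1: continuation. acc=(acc<<6)|0x21=0x961
Byte[7]=A1: continuation. acc=(acc<<6)|0x21=0x25861
Completed: cp=U+25861 (starts at byte 4)
Byte[8]=D4: 2-byte lead, need 1 cont bytes. acc=0x14
Byte[9]=87: continuation. acc=(acc<<6)|0x07=0x507
Completed: cp=U+0507 (starts at byte 8)
Byte[10]=E7: 3-byte lead, need 2 cont bytes. acc=0x7
Byte[11]=BC: continuation. acc=(acc<<6)|0x3C=0x1FC
Byte[12]=A8: continuation. acc=(acc<<6)|0x28=0x7F28
Completed: cp=U+7F28 (starts at byte 10)
Byte[13]=29: 1-byte ASCII. cp=U+0029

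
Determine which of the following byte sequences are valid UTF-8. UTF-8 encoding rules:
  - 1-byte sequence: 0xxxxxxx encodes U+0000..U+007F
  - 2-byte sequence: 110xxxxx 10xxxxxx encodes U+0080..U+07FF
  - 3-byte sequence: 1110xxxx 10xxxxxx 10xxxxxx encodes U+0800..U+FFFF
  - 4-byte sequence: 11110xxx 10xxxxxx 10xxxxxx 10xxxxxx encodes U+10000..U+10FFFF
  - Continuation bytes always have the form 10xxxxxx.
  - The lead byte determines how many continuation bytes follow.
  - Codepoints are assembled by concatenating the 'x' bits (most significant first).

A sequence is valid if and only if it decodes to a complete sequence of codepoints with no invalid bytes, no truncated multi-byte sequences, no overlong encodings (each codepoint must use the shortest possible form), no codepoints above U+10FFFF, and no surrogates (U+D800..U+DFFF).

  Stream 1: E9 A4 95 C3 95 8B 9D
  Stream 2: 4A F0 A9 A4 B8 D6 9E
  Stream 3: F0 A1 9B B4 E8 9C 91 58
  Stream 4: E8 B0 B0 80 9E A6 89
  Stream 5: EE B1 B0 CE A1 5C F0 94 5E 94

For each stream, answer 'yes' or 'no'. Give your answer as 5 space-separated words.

Stream 1: error at byte offset 5. INVALID
Stream 2: decodes cleanly. VALID
Stream 3: decodes cleanly. VALID
Stream 4: error at byte offset 3. INVALID
Stream 5: error at byte offset 8. INVALID

Answer: no yes yes no no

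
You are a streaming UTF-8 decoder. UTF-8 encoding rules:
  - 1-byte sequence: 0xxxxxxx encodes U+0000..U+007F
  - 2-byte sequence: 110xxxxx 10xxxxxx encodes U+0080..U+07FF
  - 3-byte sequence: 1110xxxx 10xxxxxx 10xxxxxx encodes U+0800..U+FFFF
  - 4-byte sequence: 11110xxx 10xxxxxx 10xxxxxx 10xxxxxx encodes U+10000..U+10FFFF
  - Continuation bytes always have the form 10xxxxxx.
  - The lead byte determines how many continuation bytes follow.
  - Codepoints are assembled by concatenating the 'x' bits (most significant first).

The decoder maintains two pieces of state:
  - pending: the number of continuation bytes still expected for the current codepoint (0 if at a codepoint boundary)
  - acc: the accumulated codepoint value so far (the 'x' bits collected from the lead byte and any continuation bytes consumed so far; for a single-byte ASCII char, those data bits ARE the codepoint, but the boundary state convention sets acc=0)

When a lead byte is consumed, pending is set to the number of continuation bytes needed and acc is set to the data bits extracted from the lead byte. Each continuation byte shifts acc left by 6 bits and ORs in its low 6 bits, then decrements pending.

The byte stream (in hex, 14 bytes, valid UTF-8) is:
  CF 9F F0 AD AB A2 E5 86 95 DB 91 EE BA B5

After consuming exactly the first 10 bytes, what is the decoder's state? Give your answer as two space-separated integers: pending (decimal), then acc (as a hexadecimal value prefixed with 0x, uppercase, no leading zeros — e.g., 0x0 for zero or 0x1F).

Answer: 1 0x1B

Derivation:
Byte[0]=CF: 2-byte lead. pending=1, acc=0xF
Byte[1]=9F: continuation. acc=(acc<<6)|0x1F=0x3DF, pending=0
Byte[2]=F0: 4-byte lead. pending=3, acc=0x0
Byte[3]=AD: continuation. acc=(acc<<6)|0x2D=0x2D, pending=2
Byte[4]=AB: continuation. acc=(acc<<6)|0x2B=0xB6B, pending=1
Byte[5]=A2: continuation. acc=(acc<<6)|0x22=0x2DAE2, pending=0
Byte[6]=E5: 3-byte lead. pending=2, acc=0x5
Byte[7]=86: continuation. acc=(acc<<6)|0x06=0x146, pending=1
Byte[8]=95: continuation. acc=(acc<<6)|0x15=0x5195, pending=0
Byte[9]=DB: 2-byte lead. pending=1, acc=0x1B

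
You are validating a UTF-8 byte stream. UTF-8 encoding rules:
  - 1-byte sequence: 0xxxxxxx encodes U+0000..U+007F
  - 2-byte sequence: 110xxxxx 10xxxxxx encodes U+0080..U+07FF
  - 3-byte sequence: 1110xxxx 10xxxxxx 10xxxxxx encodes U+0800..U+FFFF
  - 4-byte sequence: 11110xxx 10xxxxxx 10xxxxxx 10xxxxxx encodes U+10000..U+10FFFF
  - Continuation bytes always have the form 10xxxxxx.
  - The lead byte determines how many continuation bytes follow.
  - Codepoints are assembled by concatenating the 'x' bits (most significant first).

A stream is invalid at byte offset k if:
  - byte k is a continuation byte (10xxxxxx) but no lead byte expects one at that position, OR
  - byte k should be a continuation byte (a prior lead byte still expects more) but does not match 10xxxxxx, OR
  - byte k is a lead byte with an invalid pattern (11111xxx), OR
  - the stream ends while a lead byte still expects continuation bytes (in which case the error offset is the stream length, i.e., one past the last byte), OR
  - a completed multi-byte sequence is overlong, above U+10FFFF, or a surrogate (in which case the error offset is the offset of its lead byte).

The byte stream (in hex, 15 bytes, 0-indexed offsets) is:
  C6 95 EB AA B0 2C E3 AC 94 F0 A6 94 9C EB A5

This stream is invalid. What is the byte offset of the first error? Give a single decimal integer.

Answer: 15

Derivation:
Byte[0]=C6: 2-byte lead, need 1 cont bytes. acc=0x6
Byte[1]=95: continuation. acc=(acc<<6)|0x15=0x195
Completed: cp=U+0195 (starts at byte 0)
Byte[2]=EB: 3-byte lead, need 2 cont bytes. acc=0xB
Byte[3]=AA: continuation. acc=(acc<<6)|0x2A=0x2EA
Byte[4]=B0: continuation. acc=(acc<<6)|0x30=0xBAB0
Completed: cp=U+BAB0 (starts at byte 2)
Byte[5]=2C: 1-byte ASCII. cp=U+002C
Byte[6]=E3: 3-byte lead, need 2 cont bytes. acc=0x3
Byte[7]=AC: continuation. acc=(acc<<6)|0x2C=0xEC
Byte[8]=94: continuation. acc=(acc<<6)|0x14=0x3B14
Completed: cp=U+3B14 (starts at byte 6)
Byte[9]=F0: 4-byte lead, need 3 cont bytes. acc=0x0
Byte[10]=A6: continuation. acc=(acc<<6)|0x26=0x26
Byte[11]=94: continuation. acc=(acc<<6)|0x14=0x994
Byte[12]=9C: continuation. acc=(acc<<6)|0x1C=0x2651C
Completed: cp=U+2651C (starts at byte 9)
Byte[13]=EB: 3-byte lead, need 2 cont bytes. acc=0xB
Byte[14]=A5: continuation. acc=(acc<<6)|0x25=0x2E5
Byte[15]: stream ended, expected continuation. INVALID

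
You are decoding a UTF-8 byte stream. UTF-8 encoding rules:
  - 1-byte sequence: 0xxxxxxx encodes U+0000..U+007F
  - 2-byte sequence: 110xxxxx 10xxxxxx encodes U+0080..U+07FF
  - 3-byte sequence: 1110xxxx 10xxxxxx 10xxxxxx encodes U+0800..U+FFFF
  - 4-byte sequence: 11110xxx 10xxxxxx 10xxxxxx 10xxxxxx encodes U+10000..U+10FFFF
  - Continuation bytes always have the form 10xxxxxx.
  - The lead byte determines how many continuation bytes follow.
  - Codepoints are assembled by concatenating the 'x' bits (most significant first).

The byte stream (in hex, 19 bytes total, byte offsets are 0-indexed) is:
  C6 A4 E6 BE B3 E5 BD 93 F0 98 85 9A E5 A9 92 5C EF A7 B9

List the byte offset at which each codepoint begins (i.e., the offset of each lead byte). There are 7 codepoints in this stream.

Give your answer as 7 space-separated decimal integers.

Byte[0]=C6: 2-byte lead, need 1 cont bytes. acc=0x6
Byte[1]=A4: continuation. acc=(acc<<6)|0x24=0x1A4
Completed: cp=U+01A4 (starts at byte 0)
Byte[2]=E6: 3-byte lead, need 2 cont bytes. acc=0x6
Byte[3]=BE: continuation. acc=(acc<<6)|0x3E=0x1BE
Byte[4]=B3: continuation. acc=(acc<<6)|0x33=0x6FB3
Completed: cp=U+6FB3 (starts at byte 2)
Byte[5]=E5: 3-byte lead, need 2 cont bytes. acc=0x5
Byte[6]=BD: continuation. acc=(acc<<6)|0x3D=0x17D
Byte[7]=93: continuation. acc=(acc<<6)|0x13=0x5F53
Completed: cp=U+5F53 (starts at byte 5)
Byte[8]=F0: 4-byte lead, need 3 cont bytes. acc=0x0
Byte[9]=98: continuation. acc=(acc<<6)|0x18=0x18
Byte[10]=85: continuation. acc=(acc<<6)|0x05=0x605
Byte[11]=9A: continuation. acc=(acc<<6)|0x1A=0x1815A
Completed: cp=U+1815A (starts at byte 8)
Byte[12]=E5: 3-byte lead, need 2 cont bytes. acc=0x5
Byte[13]=A9: continuation. acc=(acc<<6)|0x29=0x169
Byte[14]=92: continuation. acc=(acc<<6)|0x12=0x5A52
Completed: cp=U+5A52 (starts at byte 12)
Byte[15]=5C: 1-byte ASCII. cp=U+005C
Byte[16]=EF: 3-byte lead, need 2 cont bytes. acc=0xF
Byte[17]=A7: continuation. acc=(acc<<6)|0x27=0x3E7
Byte[18]=B9: continuation. acc=(acc<<6)|0x39=0xF9F9
Completed: cp=U+F9F9 (starts at byte 16)

Answer: 0 2 5 8 12 15 16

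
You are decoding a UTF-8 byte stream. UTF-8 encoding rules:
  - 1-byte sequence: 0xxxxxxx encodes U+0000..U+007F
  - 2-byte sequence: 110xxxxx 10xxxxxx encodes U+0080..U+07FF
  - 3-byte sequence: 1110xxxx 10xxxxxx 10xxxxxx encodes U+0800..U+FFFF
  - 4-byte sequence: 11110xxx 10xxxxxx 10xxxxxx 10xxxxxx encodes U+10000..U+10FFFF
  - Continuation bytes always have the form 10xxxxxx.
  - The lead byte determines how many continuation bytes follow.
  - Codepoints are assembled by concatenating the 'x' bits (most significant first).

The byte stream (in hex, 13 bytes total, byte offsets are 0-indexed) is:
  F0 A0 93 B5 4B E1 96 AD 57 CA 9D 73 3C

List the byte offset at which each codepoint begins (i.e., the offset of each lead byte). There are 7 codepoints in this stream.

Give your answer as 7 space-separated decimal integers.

Answer: 0 4 5 8 9 11 12

Derivation:
Byte[0]=F0: 4-byte lead, need 3 cont bytes. acc=0x0
Byte[1]=A0: continuation. acc=(acc<<6)|0x20=0x20
Byte[2]=93: continuation. acc=(acc<<6)|0x13=0x813
Byte[3]=B5: continuation. acc=(acc<<6)|0x35=0x204F5
Completed: cp=U+204F5 (starts at byte 0)
Byte[4]=4B: 1-byte ASCII. cp=U+004B
Byte[5]=E1: 3-byte lead, need 2 cont bytes. acc=0x1
Byte[6]=96: continuation. acc=(acc<<6)|0x16=0x56
Byte[7]=AD: continuation. acc=(acc<<6)|0x2D=0x15AD
Completed: cp=U+15AD (starts at byte 5)
Byte[8]=57: 1-byte ASCII. cp=U+0057
Byte[9]=CA: 2-byte lead, need 1 cont bytes. acc=0xA
Byte[10]=9D: continuation. acc=(acc<<6)|0x1D=0x29D
Completed: cp=U+029D (starts at byte 9)
Byte[11]=73: 1-byte ASCII. cp=U+0073
Byte[12]=3C: 1-byte ASCII. cp=U+003C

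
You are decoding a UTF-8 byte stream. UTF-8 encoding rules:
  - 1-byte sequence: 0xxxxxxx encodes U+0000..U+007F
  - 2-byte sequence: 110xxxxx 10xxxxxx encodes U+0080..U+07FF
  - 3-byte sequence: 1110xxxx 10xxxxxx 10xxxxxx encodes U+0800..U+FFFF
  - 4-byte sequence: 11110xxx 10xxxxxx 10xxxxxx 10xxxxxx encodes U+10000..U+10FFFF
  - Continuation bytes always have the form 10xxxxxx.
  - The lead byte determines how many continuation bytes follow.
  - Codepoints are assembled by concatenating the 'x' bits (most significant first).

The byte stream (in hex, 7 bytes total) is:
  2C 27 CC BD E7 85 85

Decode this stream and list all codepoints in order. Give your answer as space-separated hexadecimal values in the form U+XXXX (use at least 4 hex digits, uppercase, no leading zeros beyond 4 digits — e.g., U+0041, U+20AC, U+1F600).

Answer: U+002C U+0027 U+033D U+7145

Derivation:
Byte[0]=2C: 1-byte ASCII. cp=U+002C
Byte[1]=27: 1-byte ASCII. cp=U+0027
Byte[2]=CC: 2-byte lead, need 1 cont bytes. acc=0xC
Byte[3]=BD: continuation. acc=(acc<<6)|0x3D=0x33D
Completed: cp=U+033D (starts at byte 2)
Byte[4]=E7: 3-byte lead, need 2 cont bytes. acc=0x7
Byte[5]=85: continuation. acc=(acc<<6)|0x05=0x1C5
Byte[6]=85: continuation. acc=(acc<<6)|0x05=0x7145
Completed: cp=U+7145 (starts at byte 4)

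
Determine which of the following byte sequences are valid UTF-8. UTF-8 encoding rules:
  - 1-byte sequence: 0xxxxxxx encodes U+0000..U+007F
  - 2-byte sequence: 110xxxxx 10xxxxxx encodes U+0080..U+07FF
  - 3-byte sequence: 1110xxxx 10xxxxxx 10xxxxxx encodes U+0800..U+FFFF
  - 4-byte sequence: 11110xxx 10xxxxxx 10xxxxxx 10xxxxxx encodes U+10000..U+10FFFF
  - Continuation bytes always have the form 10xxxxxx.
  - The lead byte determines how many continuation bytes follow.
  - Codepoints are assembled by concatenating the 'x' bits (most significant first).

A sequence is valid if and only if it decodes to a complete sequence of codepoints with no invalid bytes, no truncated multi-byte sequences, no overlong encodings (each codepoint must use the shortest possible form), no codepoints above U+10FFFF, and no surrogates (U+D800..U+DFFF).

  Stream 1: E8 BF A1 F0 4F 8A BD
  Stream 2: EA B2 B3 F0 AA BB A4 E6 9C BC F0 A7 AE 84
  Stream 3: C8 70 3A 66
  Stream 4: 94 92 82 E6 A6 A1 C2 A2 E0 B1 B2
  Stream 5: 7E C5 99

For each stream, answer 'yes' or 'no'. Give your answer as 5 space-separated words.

Stream 1: error at byte offset 4. INVALID
Stream 2: decodes cleanly. VALID
Stream 3: error at byte offset 1. INVALID
Stream 4: error at byte offset 0. INVALID
Stream 5: decodes cleanly. VALID

Answer: no yes no no yes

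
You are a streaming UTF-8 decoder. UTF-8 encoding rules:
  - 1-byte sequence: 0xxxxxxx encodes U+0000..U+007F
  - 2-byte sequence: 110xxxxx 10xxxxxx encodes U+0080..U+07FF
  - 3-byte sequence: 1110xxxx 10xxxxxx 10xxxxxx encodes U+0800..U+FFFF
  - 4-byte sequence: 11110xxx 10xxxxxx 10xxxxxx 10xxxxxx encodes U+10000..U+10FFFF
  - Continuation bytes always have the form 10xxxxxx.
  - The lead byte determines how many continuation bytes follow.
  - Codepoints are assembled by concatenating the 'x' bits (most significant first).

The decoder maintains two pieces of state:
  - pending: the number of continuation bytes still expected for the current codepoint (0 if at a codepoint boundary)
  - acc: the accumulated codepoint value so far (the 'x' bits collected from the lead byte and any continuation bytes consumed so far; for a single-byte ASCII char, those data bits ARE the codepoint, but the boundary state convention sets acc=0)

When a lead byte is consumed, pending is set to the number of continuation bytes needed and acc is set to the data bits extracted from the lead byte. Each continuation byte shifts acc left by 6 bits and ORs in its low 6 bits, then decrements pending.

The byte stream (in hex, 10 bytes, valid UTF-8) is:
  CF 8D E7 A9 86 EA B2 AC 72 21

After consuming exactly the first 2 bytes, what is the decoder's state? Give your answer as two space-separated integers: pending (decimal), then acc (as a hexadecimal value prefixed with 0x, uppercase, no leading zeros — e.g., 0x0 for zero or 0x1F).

Answer: 0 0x3CD

Derivation:
Byte[0]=CF: 2-byte lead. pending=1, acc=0xF
Byte[1]=8D: continuation. acc=(acc<<6)|0x0D=0x3CD, pending=0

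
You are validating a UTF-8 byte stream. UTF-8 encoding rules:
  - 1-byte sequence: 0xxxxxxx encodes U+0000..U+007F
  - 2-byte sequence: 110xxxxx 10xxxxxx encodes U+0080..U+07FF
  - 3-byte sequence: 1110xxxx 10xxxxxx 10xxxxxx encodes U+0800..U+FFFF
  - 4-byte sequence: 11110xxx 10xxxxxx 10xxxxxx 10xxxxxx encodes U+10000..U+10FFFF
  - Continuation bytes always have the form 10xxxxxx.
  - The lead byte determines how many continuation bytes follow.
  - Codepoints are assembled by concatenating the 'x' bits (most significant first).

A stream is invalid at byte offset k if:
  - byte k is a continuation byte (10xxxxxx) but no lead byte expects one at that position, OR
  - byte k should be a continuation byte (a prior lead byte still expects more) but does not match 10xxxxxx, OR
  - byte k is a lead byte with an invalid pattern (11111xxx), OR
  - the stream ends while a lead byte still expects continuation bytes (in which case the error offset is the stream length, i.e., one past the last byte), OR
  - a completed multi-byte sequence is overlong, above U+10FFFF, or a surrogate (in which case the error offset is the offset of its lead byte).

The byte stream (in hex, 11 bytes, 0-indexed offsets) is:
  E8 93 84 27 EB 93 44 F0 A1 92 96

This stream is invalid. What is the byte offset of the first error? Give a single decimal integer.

Byte[0]=E8: 3-byte lead, need 2 cont bytes. acc=0x8
Byte[1]=93: continuation. acc=(acc<<6)|0x13=0x213
Byte[2]=84: continuation. acc=(acc<<6)|0x04=0x84C4
Completed: cp=U+84C4 (starts at byte 0)
Byte[3]=27: 1-byte ASCII. cp=U+0027
Byte[4]=EB: 3-byte lead, need 2 cont bytes. acc=0xB
Byte[5]=93: continuation. acc=(acc<<6)|0x13=0x2D3
Byte[6]=44: expected 10xxxxxx continuation. INVALID

Answer: 6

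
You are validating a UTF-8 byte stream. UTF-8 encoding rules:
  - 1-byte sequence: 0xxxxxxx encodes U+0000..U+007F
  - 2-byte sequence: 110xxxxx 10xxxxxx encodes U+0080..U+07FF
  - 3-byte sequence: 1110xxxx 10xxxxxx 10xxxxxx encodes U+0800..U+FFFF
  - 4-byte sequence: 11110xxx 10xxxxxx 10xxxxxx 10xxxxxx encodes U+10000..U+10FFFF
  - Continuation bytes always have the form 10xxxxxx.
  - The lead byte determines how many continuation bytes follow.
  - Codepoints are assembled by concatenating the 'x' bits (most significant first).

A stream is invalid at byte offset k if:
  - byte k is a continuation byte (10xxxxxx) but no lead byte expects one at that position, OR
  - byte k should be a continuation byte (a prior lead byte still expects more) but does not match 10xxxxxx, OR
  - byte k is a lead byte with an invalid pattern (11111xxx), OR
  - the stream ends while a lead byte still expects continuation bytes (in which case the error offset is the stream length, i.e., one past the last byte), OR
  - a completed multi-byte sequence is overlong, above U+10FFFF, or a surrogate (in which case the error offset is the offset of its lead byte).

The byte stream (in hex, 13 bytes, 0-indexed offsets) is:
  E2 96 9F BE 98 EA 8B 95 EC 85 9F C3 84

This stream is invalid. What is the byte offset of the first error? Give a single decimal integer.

Answer: 3

Derivation:
Byte[0]=E2: 3-byte lead, need 2 cont bytes. acc=0x2
Byte[1]=96: continuation. acc=(acc<<6)|0x16=0x96
Byte[2]=9F: continuation. acc=(acc<<6)|0x1F=0x259F
Completed: cp=U+259F (starts at byte 0)
Byte[3]=BE: INVALID lead byte (not 0xxx/110x/1110/11110)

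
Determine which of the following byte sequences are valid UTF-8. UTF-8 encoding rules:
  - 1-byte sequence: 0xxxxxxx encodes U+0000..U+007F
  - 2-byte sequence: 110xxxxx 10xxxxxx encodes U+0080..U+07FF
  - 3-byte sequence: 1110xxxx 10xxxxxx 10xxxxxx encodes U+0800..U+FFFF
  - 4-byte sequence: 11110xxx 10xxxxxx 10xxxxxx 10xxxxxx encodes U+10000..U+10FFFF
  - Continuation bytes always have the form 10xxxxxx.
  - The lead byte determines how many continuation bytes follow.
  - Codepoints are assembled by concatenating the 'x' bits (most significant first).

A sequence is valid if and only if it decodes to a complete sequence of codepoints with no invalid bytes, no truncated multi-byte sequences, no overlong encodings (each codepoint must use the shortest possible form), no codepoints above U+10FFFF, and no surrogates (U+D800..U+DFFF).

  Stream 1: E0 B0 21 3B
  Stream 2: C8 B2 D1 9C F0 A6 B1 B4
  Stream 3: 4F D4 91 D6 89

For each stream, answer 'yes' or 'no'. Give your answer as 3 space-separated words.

Answer: no yes yes

Derivation:
Stream 1: error at byte offset 2. INVALID
Stream 2: decodes cleanly. VALID
Stream 3: decodes cleanly. VALID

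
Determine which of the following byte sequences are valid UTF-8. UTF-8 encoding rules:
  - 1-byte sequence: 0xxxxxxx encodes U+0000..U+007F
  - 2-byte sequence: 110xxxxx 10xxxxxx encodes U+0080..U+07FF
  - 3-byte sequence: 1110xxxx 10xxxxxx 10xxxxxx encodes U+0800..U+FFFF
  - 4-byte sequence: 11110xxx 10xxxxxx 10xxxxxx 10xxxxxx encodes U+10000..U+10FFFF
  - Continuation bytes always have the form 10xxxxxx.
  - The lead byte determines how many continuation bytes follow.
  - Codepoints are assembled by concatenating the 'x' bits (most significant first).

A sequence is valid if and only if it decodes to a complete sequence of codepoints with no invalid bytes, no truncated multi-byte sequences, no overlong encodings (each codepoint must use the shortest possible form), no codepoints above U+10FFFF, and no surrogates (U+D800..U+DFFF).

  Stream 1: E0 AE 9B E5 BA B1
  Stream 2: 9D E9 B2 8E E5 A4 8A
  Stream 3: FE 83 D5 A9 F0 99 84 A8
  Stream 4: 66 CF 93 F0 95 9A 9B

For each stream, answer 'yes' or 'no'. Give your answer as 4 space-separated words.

Answer: yes no no yes

Derivation:
Stream 1: decodes cleanly. VALID
Stream 2: error at byte offset 0. INVALID
Stream 3: error at byte offset 0. INVALID
Stream 4: decodes cleanly. VALID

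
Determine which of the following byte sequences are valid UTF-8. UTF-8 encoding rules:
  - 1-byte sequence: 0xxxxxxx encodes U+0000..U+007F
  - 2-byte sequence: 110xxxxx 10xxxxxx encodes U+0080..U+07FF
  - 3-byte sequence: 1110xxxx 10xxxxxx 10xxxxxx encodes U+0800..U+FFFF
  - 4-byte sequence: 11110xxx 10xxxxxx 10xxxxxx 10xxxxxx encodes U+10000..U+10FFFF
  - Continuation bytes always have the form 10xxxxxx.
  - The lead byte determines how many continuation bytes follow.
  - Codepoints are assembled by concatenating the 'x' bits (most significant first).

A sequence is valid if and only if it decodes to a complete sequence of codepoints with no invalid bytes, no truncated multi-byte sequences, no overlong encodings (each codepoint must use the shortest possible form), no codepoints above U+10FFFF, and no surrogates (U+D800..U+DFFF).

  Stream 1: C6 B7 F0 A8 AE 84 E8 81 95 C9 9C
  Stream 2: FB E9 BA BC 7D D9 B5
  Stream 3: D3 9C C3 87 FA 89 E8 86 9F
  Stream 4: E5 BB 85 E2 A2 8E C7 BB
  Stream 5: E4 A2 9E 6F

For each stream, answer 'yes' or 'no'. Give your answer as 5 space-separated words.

Answer: yes no no yes yes

Derivation:
Stream 1: decodes cleanly. VALID
Stream 2: error at byte offset 0. INVALID
Stream 3: error at byte offset 4. INVALID
Stream 4: decodes cleanly. VALID
Stream 5: decodes cleanly. VALID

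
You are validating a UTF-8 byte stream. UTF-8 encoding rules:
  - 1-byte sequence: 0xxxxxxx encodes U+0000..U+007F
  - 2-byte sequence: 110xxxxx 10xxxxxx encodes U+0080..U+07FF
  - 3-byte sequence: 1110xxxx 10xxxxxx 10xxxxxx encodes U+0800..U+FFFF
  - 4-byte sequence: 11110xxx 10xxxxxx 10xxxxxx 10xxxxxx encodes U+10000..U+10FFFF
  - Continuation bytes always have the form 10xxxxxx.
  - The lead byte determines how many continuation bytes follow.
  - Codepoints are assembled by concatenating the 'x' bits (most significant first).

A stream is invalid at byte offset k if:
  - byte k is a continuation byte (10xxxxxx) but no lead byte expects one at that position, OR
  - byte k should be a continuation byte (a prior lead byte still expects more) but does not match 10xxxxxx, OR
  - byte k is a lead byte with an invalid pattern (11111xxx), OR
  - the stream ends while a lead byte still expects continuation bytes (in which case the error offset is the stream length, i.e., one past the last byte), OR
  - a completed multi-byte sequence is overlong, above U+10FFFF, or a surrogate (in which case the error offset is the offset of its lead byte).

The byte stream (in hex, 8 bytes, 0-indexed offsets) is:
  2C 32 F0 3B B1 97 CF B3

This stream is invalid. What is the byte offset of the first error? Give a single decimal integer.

Answer: 3

Derivation:
Byte[0]=2C: 1-byte ASCII. cp=U+002C
Byte[1]=32: 1-byte ASCII. cp=U+0032
Byte[2]=F0: 4-byte lead, need 3 cont bytes. acc=0x0
Byte[3]=3B: expected 10xxxxxx continuation. INVALID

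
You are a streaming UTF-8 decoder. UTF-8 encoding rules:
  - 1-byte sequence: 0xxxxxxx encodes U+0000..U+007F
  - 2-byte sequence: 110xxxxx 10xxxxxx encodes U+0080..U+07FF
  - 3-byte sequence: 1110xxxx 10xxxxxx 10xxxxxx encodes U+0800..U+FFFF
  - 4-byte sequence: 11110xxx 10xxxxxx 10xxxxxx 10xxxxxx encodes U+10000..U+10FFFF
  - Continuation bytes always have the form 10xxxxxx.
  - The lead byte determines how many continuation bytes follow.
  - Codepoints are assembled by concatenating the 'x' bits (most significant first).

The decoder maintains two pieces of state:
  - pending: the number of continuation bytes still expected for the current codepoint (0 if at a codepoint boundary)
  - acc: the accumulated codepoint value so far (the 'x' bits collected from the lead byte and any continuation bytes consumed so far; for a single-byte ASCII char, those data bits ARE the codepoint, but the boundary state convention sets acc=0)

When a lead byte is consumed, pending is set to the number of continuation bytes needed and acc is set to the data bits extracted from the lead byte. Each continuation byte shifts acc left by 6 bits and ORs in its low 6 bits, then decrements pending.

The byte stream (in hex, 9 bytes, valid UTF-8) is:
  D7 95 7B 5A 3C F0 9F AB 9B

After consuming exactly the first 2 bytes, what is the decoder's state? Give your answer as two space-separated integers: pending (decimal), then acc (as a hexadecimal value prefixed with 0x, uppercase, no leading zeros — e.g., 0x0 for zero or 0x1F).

Answer: 0 0x5D5

Derivation:
Byte[0]=D7: 2-byte lead. pending=1, acc=0x17
Byte[1]=95: continuation. acc=(acc<<6)|0x15=0x5D5, pending=0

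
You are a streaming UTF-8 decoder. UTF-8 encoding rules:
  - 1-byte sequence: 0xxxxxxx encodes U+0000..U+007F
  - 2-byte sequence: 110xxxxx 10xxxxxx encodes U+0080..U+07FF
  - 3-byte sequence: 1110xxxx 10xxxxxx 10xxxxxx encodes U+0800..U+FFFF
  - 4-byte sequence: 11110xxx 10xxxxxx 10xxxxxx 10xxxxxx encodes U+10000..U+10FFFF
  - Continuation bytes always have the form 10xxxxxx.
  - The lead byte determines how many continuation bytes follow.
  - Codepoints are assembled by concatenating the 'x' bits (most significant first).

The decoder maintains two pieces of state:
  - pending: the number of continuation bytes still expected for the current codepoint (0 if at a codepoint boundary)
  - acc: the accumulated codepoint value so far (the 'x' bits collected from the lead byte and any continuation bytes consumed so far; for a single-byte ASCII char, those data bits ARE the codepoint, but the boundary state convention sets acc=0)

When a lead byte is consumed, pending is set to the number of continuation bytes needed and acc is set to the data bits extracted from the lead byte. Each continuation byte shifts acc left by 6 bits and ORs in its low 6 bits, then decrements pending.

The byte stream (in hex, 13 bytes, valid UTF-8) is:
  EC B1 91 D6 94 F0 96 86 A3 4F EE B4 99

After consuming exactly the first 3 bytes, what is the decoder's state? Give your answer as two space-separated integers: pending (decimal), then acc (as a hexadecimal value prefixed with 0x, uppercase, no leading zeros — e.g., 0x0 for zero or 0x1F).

Byte[0]=EC: 3-byte lead. pending=2, acc=0xC
Byte[1]=B1: continuation. acc=(acc<<6)|0x31=0x331, pending=1
Byte[2]=91: continuation. acc=(acc<<6)|0x11=0xCC51, pending=0

Answer: 0 0xCC51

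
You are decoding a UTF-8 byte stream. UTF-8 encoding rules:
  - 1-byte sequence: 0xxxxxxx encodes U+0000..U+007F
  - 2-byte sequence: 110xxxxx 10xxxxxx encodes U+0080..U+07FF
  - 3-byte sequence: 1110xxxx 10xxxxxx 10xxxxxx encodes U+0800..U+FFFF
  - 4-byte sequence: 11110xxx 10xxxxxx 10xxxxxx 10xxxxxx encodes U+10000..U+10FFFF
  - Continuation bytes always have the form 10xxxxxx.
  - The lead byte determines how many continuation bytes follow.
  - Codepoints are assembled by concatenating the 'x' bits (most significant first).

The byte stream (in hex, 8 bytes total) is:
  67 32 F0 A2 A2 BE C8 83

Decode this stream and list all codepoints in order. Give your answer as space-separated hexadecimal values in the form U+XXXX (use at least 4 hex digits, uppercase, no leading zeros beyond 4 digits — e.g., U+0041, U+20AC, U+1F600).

Byte[0]=67: 1-byte ASCII. cp=U+0067
Byte[1]=32: 1-byte ASCII. cp=U+0032
Byte[2]=F0: 4-byte lead, need 3 cont bytes. acc=0x0
Byte[3]=A2: continuation. acc=(acc<<6)|0x22=0x22
Byte[4]=A2: continuation. acc=(acc<<6)|0x22=0x8A2
Byte[5]=BE: continuation. acc=(acc<<6)|0x3E=0x228BE
Completed: cp=U+228BE (starts at byte 2)
Byte[6]=C8: 2-byte lead, need 1 cont bytes. acc=0x8
Byte[7]=83: continuation. acc=(acc<<6)|0x03=0x203
Completed: cp=U+0203 (starts at byte 6)

Answer: U+0067 U+0032 U+228BE U+0203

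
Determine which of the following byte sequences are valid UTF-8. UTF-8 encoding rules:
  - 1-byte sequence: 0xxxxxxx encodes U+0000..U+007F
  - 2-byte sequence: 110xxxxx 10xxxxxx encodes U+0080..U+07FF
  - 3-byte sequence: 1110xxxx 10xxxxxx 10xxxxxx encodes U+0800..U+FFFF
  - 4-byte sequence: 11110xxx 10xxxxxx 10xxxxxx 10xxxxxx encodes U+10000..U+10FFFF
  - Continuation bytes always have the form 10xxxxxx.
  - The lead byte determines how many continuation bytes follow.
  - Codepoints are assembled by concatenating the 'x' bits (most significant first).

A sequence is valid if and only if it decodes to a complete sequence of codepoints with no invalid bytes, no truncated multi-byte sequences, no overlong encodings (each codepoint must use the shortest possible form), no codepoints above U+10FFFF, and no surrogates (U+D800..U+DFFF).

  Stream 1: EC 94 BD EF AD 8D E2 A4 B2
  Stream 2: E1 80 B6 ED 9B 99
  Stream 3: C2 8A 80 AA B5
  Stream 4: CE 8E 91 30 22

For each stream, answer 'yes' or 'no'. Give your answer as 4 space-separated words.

Stream 1: decodes cleanly. VALID
Stream 2: decodes cleanly. VALID
Stream 3: error at byte offset 2. INVALID
Stream 4: error at byte offset 2. INVALID

Answer: yes yes no no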